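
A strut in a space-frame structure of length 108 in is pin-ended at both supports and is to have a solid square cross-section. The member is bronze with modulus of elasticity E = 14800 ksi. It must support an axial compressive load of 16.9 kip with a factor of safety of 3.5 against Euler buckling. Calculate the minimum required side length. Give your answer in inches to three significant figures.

Required P_cr = n·P = 3.5 × 16.9 = 59.15 kip
L_e = K·L = 1 × 108 = 108.0 in
Required I = P_cr·L_e²/(π²E) = 5.915×10^4 × 108.0² / (π² × 1.48×10^7) = 4.723 in⁴
Solid square: I = a⁴/12  ⇒  a = (12I)^(1/4) = (12×4.723)^(1/4) = 2.74 in

a ≈ 2.74 in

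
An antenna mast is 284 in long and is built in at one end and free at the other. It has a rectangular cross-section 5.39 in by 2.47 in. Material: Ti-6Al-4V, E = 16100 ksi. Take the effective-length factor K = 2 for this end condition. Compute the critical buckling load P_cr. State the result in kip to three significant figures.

Buckling occurs about the weak axis: I_min = h·b³/12 with b = 2.47 in (the shorter side).
I_min = 5.39×2.47³/12 = 6.769 in⁴
Effective length L_e = K·L = 2 × 284 = 568.0 in
P_cr = π²EI / L_e² = π² × 16100×10³ × 6.769 / 568.0² = 3.334×10^3 lb

P_cr ≈ 3.33 kip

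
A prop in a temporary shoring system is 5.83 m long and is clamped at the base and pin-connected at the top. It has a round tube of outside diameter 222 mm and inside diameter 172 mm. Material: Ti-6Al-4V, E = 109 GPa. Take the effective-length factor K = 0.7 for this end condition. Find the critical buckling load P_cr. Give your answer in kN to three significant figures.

P_cr ≈ 4930 kN

d_o = 222 mm, d_i = 172 mm
I = π(d_o⁴ − d_i⁴)/64 = π(222⁴ − 172.0⁴)/64 = 7.627×10^7 mm⁴
I = 7.627×10^7 mm⁴ = 7.627×10^-5 m⁴
Effective length L_e = K·L = 0.7 × 5.83 = 4.081 m
P_cr = π²EI / L_e² = π² × 109×10⁹ × 7.627×10^-5 / 4.081² = 4.926×10^6 N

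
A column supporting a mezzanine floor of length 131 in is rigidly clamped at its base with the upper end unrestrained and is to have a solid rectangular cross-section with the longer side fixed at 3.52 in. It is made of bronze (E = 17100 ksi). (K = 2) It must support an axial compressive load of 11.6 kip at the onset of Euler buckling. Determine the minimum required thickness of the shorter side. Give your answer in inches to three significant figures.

L_e = K·L = 2 × 131 = 262.0 in
Required I = P_cr·L_e²/(π²E) = 1.160×10^4 × 262.0² / (π² × 1.71×10^7) = 4.718 in⁴
Rectangle, weak axis: I_min = h·b³/12 with h = 3.52 in fixed  ⇒  b = (12I/h)^(1/3) = 2.52 in

b ≈ 2.52 in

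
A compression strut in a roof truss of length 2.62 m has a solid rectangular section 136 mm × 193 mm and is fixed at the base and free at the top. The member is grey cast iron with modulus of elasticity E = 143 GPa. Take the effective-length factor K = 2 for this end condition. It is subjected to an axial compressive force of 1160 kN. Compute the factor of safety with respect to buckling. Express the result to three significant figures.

Buckling occurs about the weak axis: I_min = h·b³/12 with b = 136 mm (the shorter side).
I_min = 193×136³/12 = 4.046×10^7 mm⁴
I = 4.046×10^7 mm⁴ = 4.046×10^-5 m⁴
Effective length L_e = K·L = 2 × 2.62 = 5.240 m
P_cr = π²EI / L_e² = π² × 143×10⁹ × 4.046×10^-5 / 5.240² = 2.080×10^6 N
Factor of safety n = P_cr / P = 2079.5 / 1160 = 1.79

n ≈ 1.79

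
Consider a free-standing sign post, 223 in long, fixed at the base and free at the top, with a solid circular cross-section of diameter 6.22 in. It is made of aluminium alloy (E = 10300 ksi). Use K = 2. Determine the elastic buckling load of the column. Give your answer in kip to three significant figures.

I = πd⁴/64 = π×6.22⁴/64 = 73.47 in⁴
Effective length L_e = K·L = 2 × 223 = 446.0 in
P_cr = π²EI / L_e² = π² × 10300×10³ × 73.47 / 446.0² = 3.755×10^4 lb

P_cr ≈ 37.5 kip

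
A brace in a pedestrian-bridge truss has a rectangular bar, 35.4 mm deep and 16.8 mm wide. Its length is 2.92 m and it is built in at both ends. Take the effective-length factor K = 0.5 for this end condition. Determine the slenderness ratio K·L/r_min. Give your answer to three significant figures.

Buckling occurs about the weak axis: I_min = h·b³/12 with b = 16.8 mm (the shorter side).
I_min = 35.4×16.8³/12 = 1.399×10^4 mm⁴
A = 594.7 mm²;  r_min = √(I/A) = √(1.399×10^4/594.7) = 4.850 mm
L_e = K·L = 0.5 × 2.92 m = 1.460 m = 1460.0 mm
λ = L_e / r_min = 1460.0 / 4.850 = 301

λ ≈ 301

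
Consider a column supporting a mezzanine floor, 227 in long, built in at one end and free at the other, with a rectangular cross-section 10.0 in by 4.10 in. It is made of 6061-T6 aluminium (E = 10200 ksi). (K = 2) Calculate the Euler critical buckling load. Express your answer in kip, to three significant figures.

Buckling occurs about the weak axis: I_min = h·b³/12 with b = 4.10 in (the shorter side).
I_min = 10.0×4.10³/12 = 57.43 in⁴
Effective length L_e = K·L = 2 × 227 = 454.0 in
P_cr = π²EI / L_e² = π² × 10200×10³ × 57.43 / 454.0² = 2.805×10^4 lb

P_cr ≈ 28.1 kip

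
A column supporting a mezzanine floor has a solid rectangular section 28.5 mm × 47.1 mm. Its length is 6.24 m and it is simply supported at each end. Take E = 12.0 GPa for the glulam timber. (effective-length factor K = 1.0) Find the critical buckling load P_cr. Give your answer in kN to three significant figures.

P_cr ≈ 0.276 kN

Buckling occurs about the weak axis: I_min = h·b³/12 with b = 28.5 mm (the shorter side).
I_min = 47.1×28.5³/12 = 9.086×10^4 mm⁴
I = 9.086×10^4 mm⁴ = 9.086×10^-8 m⁴
Effective length L_e = K·L = 1 × 6.24 = 6.240 m
P_cr = π²EI / L_e² = π² × 12.0×10⁹ × 9.086×10^-8 / 6.240² = 276.4 N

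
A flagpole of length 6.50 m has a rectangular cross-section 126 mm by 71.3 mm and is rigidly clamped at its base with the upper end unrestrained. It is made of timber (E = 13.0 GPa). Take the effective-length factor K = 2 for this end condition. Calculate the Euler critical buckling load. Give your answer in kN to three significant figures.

Buckling occurs about the weak axis: I_min = h·b³/12 with b = 71.3 mm (the shorter side).
I_min = 126×71.3³/12 = 3.806×10^6 mm⁴
I = 3.806×10^6 mm⁴ = 3.806×10^-6 m⁴
Effective length L_e = K·L = 2 × 6.50 = 13.00 m
P_cr = π²EI / L_e² = π² × 13.0×10⁹ × 3.806×10^-6 / 13.00² = 2.889×10^3 N

P_cr ≈ 2.89 kN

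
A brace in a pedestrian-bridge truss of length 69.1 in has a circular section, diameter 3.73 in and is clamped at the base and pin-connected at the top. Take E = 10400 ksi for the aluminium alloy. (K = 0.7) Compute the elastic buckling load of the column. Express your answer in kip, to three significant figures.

P_cr ≈ 417 kip

I = πd⁴/64 = π×3.73⁴/64 = 9.502 in⁴
Effective length L_e = K·L = 0.7 × 69.1 = 48.37 in
P_cr = π²EI / L_e² = π² × 10400×10³ × 9.502 / 48.37² = 4.169×10^5 lb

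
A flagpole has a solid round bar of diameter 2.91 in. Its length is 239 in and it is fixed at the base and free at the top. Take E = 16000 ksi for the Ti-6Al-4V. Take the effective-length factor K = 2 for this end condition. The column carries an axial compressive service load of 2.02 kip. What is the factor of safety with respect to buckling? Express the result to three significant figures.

n ≈ 1.20

I = πd⁴/64 = π×2.91⁴/64 = 3.520 in⁴
Effective length L_e = K·L = 2 × 239 = 478.0 in
P_cr = π²EI / L_e² = π² × 16000×10³ × 3.520 / 478.0² = 2.433×10^3 lb
Factor of safety n = P_cr / P = 2.4328 / 2.02 = 1.20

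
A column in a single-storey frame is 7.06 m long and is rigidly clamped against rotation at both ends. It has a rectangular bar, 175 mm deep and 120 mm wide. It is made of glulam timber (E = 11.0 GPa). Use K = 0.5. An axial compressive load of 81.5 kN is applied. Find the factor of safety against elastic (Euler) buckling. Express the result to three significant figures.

Buckling occurs about the weak axis: I_min = h·b³/12 with b = 120 mm (the shorter side).
I_min = 175×120³/12 = 2.520×10^7 mm⁴
I = 2.520×10^7 mm⁴ = 2.520×10^-5 m⁴
Effective length L_e = K·L = 0.5 × 7.06 = 3.530 m
P_cr = π²EI / L_e² = π² × 11.0×10⁹ × 2.520×10^-5 / 3.530² = 2.196×10^5 N
Factor of safety n = P_cr / P = 219.56 / 81.5 = 2.69

n ≈ 2.69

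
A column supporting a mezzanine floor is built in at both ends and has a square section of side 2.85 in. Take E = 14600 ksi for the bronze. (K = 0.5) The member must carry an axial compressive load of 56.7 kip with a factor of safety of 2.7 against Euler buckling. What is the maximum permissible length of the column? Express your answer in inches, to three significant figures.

I = a⁴/12 = 2.85⁴/12 = 5.498 in⁴
Required critical load P_cr = n·P = 2.7 × 56.7 = 153.1 kip = 1.531×10^5 lb
From P_cr = π²EI/(K·L)²:  L = (1/K)·√(π²EI/P_cr) = (1/0.5)·√(π²×1.46×10^7×5.498/1.531×10^5)
L = 144 in

L_max ≈ 144 in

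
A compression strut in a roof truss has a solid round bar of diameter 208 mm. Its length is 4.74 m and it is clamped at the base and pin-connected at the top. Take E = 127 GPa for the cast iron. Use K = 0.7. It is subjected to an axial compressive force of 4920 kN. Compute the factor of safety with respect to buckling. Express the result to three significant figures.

n ≈ 2.13

I = πd⁴/64 = π×208⁴/64 = 9.188×10^7 mm⁴
I = 9.188×10^7 mm⁴ = 9.188×10^-5 m⁴
Effective length L_e = K·L = 0.7 × 4.74 = 3.318 m
P_cr = π²EI / L_e² = π² × 127×10⁹ × 9.188×10^-5 / 3.318² = 1.046×10^7 N
Factor of safety n = P_cr / P = 10461 / 4920 = 2.13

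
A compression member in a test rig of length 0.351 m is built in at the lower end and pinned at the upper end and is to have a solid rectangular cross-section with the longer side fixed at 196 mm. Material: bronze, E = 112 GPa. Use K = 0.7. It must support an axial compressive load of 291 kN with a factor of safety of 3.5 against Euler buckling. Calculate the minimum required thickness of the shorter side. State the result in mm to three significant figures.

b ≈ 15.0 mm

Required P_cr = n·P = 3.5 × 291 = 1018 kN
L_e = K·L = 0.7 × 0.351 = 0.2457 m
Required I = P_cr·L_e²/(π²E) = 1.018×10^6 × 0.2457² / (π² × 1.12×10^11) = 5.562×10^-8 m⁴
I_req = 5.562×10^4 mm⁴
Rectangle, weak axis: I_min = h·b³/12 with h = 196 mm fixed  ⇒  b = (12I/h)^(1/3) = 15.0 mm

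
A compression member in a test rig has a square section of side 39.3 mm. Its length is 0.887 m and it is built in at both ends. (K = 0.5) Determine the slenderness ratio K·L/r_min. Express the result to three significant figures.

For a square r = a/√12 = 39.3/√12 = 11.34 mm
L_e = K·L = 0.5 × 0.887 m = 0.4435 m = 443.50 mm
λ = L_e / r_min = 443.50 / 11.34 = 39.1

λ ≈ 39.1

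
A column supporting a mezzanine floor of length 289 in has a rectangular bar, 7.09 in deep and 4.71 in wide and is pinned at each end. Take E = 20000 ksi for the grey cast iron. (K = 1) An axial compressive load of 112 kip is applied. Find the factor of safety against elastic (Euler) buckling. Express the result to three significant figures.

Buckling occurs about the weak axis: I_min = h·b³/12 with b = 4.71 in (the shorter side).
I_min = 7.09×4.71³/12 = 61.73 in⁴
Effective length L_e = K·L = 1 × 289 = 289.0 in
P_cr = π²EI / L_e² = π² × 20000×10³ × 61.73 / 289.0² = 1.459×10^5 lb
Factor of safety n = P_cr / P = 145.90 / 112 = 1.30

n ≈ 1.30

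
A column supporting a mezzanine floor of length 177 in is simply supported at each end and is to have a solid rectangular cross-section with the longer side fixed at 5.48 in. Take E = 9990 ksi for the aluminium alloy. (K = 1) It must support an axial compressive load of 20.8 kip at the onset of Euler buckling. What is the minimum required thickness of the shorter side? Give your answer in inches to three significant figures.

b ≈ 2.44 in

L_e = K·L = 1 × 177 = 177.0 in
Required I = P_cr·L_e²/(π²E) = 2.080×10^4 × 177.0² / (π² × 9.99×10^6) = 6.609 in⁴
Rectangle, weak axis: I_min = h·b³/12 with h = 5.48 in fixed  ⇒  b = (12I/h)^(1/3) = 2.44 in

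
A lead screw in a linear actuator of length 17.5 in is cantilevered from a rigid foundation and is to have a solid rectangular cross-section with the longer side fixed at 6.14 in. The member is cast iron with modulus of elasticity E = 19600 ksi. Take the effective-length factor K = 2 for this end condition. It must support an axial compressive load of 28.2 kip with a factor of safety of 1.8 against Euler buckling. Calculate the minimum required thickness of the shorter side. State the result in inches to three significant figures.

b ≈ 0.856 in

Required P_cr = n·P = 1.8 × 28.2 = 50.76 kip
L_e = K·L = 2 × 17.5 = 35.00 in
Required I = P_cr·L_e²/(π²E) = 5.076×10^4 × 35.00² / (π² × 1.96×10^7) = 0.3214 in⁴
Rectangle, weak axis: I_min = h·b³/12 with h = 6.14 in fixed  ⇒  b = (12I/h)^(1/3) = 0.856 in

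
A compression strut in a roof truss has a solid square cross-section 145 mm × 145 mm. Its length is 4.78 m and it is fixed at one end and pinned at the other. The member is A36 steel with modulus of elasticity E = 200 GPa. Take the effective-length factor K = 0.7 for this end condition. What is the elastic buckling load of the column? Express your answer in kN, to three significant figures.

P_cr ≈ 6490 kN

I = a⁴/12 = 145⁴/12 = 3.684×10^7 mm⁴
I = 3.684×10^7 mm⁴ = 3.684×10^-5 m⁴
Effective length L_e = K·L = 0.7 × 4.78 = 3.346 m
P_cr = π²EI / L_e² = π² × 200×10⁹ × 3.684×10^-5 / 3.346² = 6.495×10^6 N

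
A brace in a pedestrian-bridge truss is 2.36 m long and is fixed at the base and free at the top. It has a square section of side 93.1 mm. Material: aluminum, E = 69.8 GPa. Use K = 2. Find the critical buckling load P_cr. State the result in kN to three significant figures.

P_cr ≈ 194 kN

I = a⁴/12 = 93.1⁴/12 = 6.261×10^6 mm⁴
I = 6.261×10^6 mm⁴ = 6.261×10^-6 m⁴
Effective length L_e = K·L = 2 × 2.36 = 4.720 m
P_cr = π²EI / L_e² = π² × 69.8×10⁹ × 6.261×10^-6 / 4.720² = 1.936×10^5 N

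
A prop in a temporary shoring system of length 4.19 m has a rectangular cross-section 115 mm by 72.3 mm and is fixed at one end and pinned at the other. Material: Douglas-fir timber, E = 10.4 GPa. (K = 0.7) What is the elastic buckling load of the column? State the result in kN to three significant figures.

Buckling occurs about the weak axis: I_min = h·b³/12 with b = 72.3 mm (the shorter side).
I_min = 115×72.3³/12 = 3.622×10^6 mm⁴
I = 3.622×10^6 mm⁴ = 3.622×10^-6 m⁴
Effective length L_e = K·L = 0.7 × 4.19 = 2.933 m
P_cr = π²EI / L_e² = π² × 10.4×10⁹ × 3.622×10^-6 / 2.933² = 4.322×10^4 N

P_cr ≈ 43.2 kN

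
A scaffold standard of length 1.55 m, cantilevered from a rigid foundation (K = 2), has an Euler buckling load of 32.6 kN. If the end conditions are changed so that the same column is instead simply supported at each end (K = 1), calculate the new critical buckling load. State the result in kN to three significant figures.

P_cr ≈ 130 kN

P_cr ∝ 1/K², so P_cr,new = P_cr,old × (K_old/K_new)² = 32.6 × (2/1)²
= 32.6 × 4.000 = 130 kN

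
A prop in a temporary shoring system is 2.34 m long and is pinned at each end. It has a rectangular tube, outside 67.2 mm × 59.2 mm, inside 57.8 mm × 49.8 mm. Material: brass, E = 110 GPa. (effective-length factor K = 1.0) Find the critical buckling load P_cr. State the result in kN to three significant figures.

Weak-axis I_min = (h_o·b_o³ − h_i·b_i³)/12 with b_o = 59.2, b_i = 49.80 mm (shorter outer/inner sides).
I_min = (67.2×59.2³ − 57.80×49.80³)/12 = 5.670×10^5 mm⁴
I = 5.670×10^5 mm⁴ = 5.670×10^-7 m⁴
Effective length L_e = K·L = 1 × 2.34 = 2.340 m
P_cr = π²EI / L_e² = π² × 110×10⁹ × 5.670×10^-7 / 2.340² = 1.124×10^5 N

P_cr ≈ 112 kN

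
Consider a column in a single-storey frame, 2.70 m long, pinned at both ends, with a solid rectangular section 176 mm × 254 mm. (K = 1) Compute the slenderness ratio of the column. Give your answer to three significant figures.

Buckling occurs about the weak axis: I_min = h·b³/12 with b = 176 mm (the shorter side).
I_min = 254×176³/12 = 1.154×10^8 mm⁴
A = 4.470×10^4 mm²;  r_min = √(I/A) = √(1.154×10^8/4.470×10^4) = 50.81 mm
L_e = K·L = 1 × 2.70 m = 2.700 m = 2700.0 mm
λ = L_e / r_min = 2700.0 / 50.81 = 53.1

λ ≈ 53.1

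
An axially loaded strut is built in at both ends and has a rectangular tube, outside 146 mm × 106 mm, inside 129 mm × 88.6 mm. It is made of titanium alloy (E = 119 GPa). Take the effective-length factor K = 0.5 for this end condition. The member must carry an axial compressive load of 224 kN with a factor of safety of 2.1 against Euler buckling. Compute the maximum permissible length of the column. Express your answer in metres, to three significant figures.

Weak-axis I_min = (h_o·b_o³ − h_i·b_i³)/12 with b_o = 106, b_i = 88.60 mm (shorter outer/inner sides).
I_min = (146×106³ − 129.0×88.60³)/12 = 7.014×10^6 mm⁴
I = 7.014×10^-6 m⁴
Required critical load P_cr = n·P = 2.1 × 224 = 470.4 kN = 4.704×10^5 N
From P_cr = π²EI/(K·L)²:  L = (1/K)·√(π²EI/P_cr) = (1/0.5)·√(π²×1.19×10^11×7.014×10^-6/4.704×10^5)
L = 8.37 m

L_max ≈ 8.37 m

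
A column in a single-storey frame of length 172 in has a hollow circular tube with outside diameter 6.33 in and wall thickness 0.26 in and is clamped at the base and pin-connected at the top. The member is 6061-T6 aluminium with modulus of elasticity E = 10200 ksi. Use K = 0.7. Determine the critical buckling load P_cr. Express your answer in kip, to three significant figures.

Inner diameter d_i = 6.33 − 2×0.26 = 5.810 in
I = π(d_o⁴ − d_i⁴)/64 = π(6.33⁴ − 5.810⁴)/64 = 22.88 in⁴
Effective length L_e = K·L = 0.7 × 172 = 120.4 in
P_cr = π²EI / L_e² = π² × 10200×10³ × 22.88 / 120.4² = 1.589×10^5 lb

P_cr ≈ 159 kip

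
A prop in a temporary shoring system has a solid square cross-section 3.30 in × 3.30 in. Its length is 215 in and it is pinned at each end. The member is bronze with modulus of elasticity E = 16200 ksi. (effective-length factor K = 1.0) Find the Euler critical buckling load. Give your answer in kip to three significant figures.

P_cr ≈ 34.2 kip

I = a⁴/12 = 3.30⁴/12 = 9.883 in⁴
Effective length L_e = K·L = 1 × 215 = 215.0 in
P_cr = π²EI / L_e² = π² × 16200×10³ × 9.883 / 215.0² = 3.418×10^4 lb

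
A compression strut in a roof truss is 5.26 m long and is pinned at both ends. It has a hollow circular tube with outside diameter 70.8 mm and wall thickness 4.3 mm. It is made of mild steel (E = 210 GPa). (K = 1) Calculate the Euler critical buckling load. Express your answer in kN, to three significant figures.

P_cr ≈ 37.4 kN

Inner diameter d_i = 70.8 − 2×4.3 = 62.20 mm
I = π(d_o⁴ − d_i⁴)/64 = π(70.8⁴ − 62.20⁴)/64 = 4.987×10^5 mm⁴
I = 4.987×10^5 mm⁴ = 4.987×10^-7 m⁴
Effective length L_e = K·L = 1 × 5.26 = 5.260 m
P_cr = π²EI / L_e² = π² × 210×10⁹ × 4.987×10^-7 / 5.260² = 3.736×10^4 N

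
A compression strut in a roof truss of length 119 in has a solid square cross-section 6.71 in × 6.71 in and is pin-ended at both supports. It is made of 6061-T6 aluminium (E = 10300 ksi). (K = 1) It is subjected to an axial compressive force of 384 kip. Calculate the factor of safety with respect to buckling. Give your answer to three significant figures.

I = a⁴/12 = 6.71⁴/12 = 168.9 in⁴
Effective length L_e = K·L = 1 × 119 = 119.0 in
P_cr = π²EI / L_e² = π² × 10300×10³ × 168.9 / 119.0² = 1.213×10^6 lb
Factor of safety n = P_cr / P = 1212.7 / 384 = 3.16

n ≈ 3.16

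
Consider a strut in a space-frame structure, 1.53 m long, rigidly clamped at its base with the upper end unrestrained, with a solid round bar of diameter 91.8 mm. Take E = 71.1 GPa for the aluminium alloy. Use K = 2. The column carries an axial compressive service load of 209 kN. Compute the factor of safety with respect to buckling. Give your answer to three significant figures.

n ≈ 1.25

I = πd⁴/64 = π×91.8⁴/64 = 3.486×10^6 mm⁴
I = 3.486×10^6 mm⁴ = 3.486×10^-6 m⁴
Effective length L_e = K·L = 2 × 1.53 = 3.060 m
P_cr = π²EI / L_e² = π² × 71.1×10⁹ × 3.486×10^-6 / 3.060² = 2.613×10^5 N
Factor of safety n = P_cr / P = 261.26 / 209 = 1.25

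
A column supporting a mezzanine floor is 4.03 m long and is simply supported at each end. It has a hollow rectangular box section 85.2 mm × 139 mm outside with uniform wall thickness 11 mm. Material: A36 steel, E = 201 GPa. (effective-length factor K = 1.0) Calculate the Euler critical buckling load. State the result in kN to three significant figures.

Inner dimensions: h_i = 139 − 2×11 = 117.0 mm, b_i = 85.2 − 2×11 = 63.20 mm
Weak-axis I_min = (h_o·b_o³ − h_i·b_i³)/12 with b_o = 85.2, b_i = 63.20 mm (shorter outer/inner sides).
I_min = (139×85.2³ − 117.0×63.20³)/12 = 4.703×10^6 mm⁴
I = 4.703×10^6 mm⁴ = 4.703×10^-6 m⁴
Effective length L_e = K·L = 1 × 4.03 = 4.030 m
P_cr = π²EI / L_e² = π² × 201×10⁹ × 4.703×10^-6 / 4.030² = 5.744×10^5 N

P_cr ≈ 574 kN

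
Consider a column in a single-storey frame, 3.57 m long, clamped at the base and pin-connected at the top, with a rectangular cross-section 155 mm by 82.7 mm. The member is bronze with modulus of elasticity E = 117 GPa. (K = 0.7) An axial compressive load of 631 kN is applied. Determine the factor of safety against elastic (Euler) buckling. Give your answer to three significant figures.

n ≈ 2.14

Buckling occurs about the weak axis: I_min = h·b³/12 with b = 82.7 mm (the shorter side).
I_min = 155×82.7³/12 = 7.306×10^6 mm⁴
I = 7.306×10^6 mm⁴ = 7.306×10^-6 m⁴
Effective length L_e = K·L = 0.7 × 3.57 = 2.499 m
P_cr = π²EI / L_e² = π² × 117×10⁹ × 7.306×10^-6 / 2.499² = 1.351×10^6 N
Factor of safety n = P_cr / P = 1350.9 / 631 = 2.14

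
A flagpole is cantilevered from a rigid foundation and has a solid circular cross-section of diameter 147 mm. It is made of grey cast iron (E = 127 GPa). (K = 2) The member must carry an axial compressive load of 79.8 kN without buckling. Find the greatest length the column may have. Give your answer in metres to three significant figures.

I = πd⁴/64 = π×147⁴/64 = 2.292×10^7 mm⁴
I = 2.292×10^-5 m⁴
At the buckling limit P_cr = P = 7.980×10^4 N
From P_cr = π²EI/(K·L)²:  L = (1/K)·√(π²EI/P_cr) = (1/2)·√(π²×1.27×10^11×2.292×10^-5/7.980×10^4)
L = 9.49 m

L_max ≈ 9.49 m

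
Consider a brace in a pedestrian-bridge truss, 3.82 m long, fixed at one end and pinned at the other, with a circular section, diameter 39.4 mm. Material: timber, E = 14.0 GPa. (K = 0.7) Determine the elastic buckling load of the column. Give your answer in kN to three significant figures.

I = πd⁴/64 = π×39.4⁴/64 = 1.183×10^5 mm⁴
I = 1.183×10^5 mm⁴ = 1.183×10^-7 m⁴
Effective length L_e = K·L = 0.7 × 3.82 = 2.674 m
P_cr = π²EI / L_e² = π² × 14.0×10⁹ × 1.183×10^-7 / 2.674² = 2.286×10^3 N

P_cr ≈ 2.29 kN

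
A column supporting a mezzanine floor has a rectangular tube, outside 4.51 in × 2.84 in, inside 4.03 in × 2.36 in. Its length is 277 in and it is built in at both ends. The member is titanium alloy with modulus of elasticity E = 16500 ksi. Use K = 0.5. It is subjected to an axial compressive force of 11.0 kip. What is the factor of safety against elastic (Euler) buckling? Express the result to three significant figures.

Weak-axis I_min = (h_o·b_o³ − h_i·b_i³)/12 with b_o = 2.84, b_i = 2.360 in (shorter outer/inner sides).
I_min = (4.51×2.84³ − 4.030×2.360³)/12 = 4.195 in⁴
Effective length L_e = K·L = 0.5 × 277 = 138.5 in
P_cr = π²EI / L_e² = π² × 16500×10³ × 4.195 / 138.5² = 3.561×10^4 lb
Factor of safety n = P_cr / P = 35.611 / 11.0 = 3.24

n ≈ 3.24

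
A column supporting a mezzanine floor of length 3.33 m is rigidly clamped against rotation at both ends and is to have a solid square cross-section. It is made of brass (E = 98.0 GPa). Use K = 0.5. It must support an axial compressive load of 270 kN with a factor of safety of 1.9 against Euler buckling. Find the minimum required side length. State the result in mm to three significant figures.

a ≈ 64.8 mm

Required P_cr = n·P = 1.9 × 270 = 513.0 kN
L_e = K·L = 0.5 × 3.33 = 1.665 m
Required I = P_cr·L_e²/(π²E) = 5.130×10^5 × 1.665² / (π² × 9.80×10^10) = 1.470×10^-6 m⁴
I_req = 1.470×10^6 mm⁴
Solid square: I = a⁴/12  ⇒  a = (12I)^(1/4) = (12×1.470×10^6)^(1/4) = 64.8 mm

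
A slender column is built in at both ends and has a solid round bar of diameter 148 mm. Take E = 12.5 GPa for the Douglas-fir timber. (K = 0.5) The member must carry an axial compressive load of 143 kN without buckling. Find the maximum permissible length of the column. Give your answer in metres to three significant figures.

I = πd⁴/64 = π×148⁴/64 = 2.355×10^7 mm⁴
I = 2.355×10^-5 m⁴
At the buckling limit P_cr = P = 1.430×10^5 N
From P_cr = π²EI/(K·L)²:  L = (1/K)·√(π²EI/P_cr) = (1/0.5)·√(π²×1.25×10^10×2.355×10^-5/1.430×10^5)
L = 9.02 m

L_max ≈ 9.02 m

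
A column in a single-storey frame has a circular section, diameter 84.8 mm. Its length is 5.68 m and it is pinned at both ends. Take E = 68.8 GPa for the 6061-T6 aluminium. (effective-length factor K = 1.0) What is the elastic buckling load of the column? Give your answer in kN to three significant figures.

I = πd⁴/64 = π×84.8⁴/64 = 2.538×10^6 mm⁴
I = 2.538×10^6 mm⁴ = 2.538×10^-6 m⁴
Effective length L_e = K·L = 1 × 5.68 = 5.680 m
P_cr = π²EI / L_e² = π² × 68.8×10⁹ × 2.538×10^-6 / 5.680² = 5.343×10^4 N

P_cr ≈ 53.4 kN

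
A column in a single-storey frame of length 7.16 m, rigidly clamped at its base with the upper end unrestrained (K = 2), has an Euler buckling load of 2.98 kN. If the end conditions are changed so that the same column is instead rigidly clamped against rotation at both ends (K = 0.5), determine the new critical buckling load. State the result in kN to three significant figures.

P_cr ≈ 47.7 kN

P_cr ∝ 1/K², so P_cr,new = P_cr,old × (K_old/K_new)² = 2.98 × (2/0.5)²
= 2.98 × 16.00 = 47.7 kN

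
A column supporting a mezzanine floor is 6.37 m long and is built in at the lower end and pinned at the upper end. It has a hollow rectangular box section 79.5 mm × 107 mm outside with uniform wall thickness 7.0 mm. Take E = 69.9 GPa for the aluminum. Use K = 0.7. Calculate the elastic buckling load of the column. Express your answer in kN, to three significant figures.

Inner dimensions: h_i = 107 − 2×7.0 = 93.00 mm, b_i = 79.5 − 2×7.0 = 65.50 mm
Weak-axis I_min = (h_o·b_o³ − h_i·b_i³)/12 with b_o = 79.5, b_i = 65.50 mm (shorter outer/inner sides).
I_min = (107×79.5³ − 93.00×65.50³)/12 = 2.302×10^6 mm⁴
I = 2.302×10^6 mm⁴ = 2.302×10^-6 m⁴
Effective length L_e = K·L = 0.7 × 6.37 = 4.459 m
P_cr = π²EI / L_e² = π² × 69.9×10⁹ × 2.302×10^-6 / 4.459² = 7.989×10^4 N

P_cr ≈ 79.9 kN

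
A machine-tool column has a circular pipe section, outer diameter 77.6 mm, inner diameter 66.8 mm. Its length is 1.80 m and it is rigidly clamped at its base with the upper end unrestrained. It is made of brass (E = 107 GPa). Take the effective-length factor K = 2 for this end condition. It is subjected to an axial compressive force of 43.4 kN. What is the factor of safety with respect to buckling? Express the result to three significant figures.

n ≈ 1.51

d_o = 77.6 mm, d_i = 66.8 mm
I = π(d_o⁴ − d_i⁴)/64 = π(77.6⁴ − 66.80⁴)/64 = 8.026×10^5 mm⁴
I = 8.026×10^5 mm⁴ = 8.026×10^-7 m⁴
Effective length L_e = K·L = 2 × 1.80 = 3.600 m
P_cr = π²EI / L_e² = π² × 107×10⁹ × 8.026×10^-7 / 3.600² = 6.540×10^4 N
Factor of safety n = P_cr / P = 65.398 / 43.4 = 1.51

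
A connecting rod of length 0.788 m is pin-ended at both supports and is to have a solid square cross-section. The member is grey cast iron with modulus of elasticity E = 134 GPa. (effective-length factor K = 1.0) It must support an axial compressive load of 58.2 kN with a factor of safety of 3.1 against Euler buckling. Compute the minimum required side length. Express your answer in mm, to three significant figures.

a ≈ 31.8 mm

Required P_cr = n·P = 3.1 × 58.2 = 180.4 kN
L_e = K·L = 1 × 0.788 = 0.7880 m
Required I = P_cr·L_e²/(π²E) = 1.804×10^5 × 0.7880² / (π² × 1.34×10^11) = 8.471×10^-8 m⁴
I_req = 8.471×10^4 mm⁴
Solid square: I = a⁴/12  ⇒  a = (12I)^(1/4) = (12×8.471×10^4)^(1/4) = 31.8 mm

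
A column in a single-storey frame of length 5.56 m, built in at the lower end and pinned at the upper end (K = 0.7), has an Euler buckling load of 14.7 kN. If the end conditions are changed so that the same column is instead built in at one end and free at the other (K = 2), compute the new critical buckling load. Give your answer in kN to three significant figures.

P_cr ∝ 1/K², so P_cr,new = P_cr,old × (K_old/K_new)² = 14.7 × (0.7/2)²
= 14.7 × 0.1225 = 1.80 kN

P_cr ≈ 1.80 kN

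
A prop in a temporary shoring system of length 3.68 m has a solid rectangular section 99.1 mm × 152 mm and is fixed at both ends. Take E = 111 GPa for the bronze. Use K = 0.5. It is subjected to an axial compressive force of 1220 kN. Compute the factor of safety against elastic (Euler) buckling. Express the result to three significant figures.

n ≈ 3.27

Buckling occurs about the weak axis: I_min = h·b³/12 with b = 99.1 mm (the shorter side).
I_min = 152×99.1³/12 = 1.233×10^7 mm⁴
I = 1.233×10^7 mm⁴ = 1.233×10^-5 m⁴
Effective length L_e = K·L = 0.5 × 3.68 = 1.840 m
P_cr = π²EI / L_e² = π² × 111×10⁹ × 1.233×10^-5 / 1.840² = 3.989×10^6 N
Factor of safety n = P_cr / P = 3989.1 / 1220 = 3.27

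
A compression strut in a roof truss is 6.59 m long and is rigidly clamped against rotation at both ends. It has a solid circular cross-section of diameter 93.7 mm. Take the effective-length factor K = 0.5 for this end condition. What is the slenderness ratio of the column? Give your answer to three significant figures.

λ ≈ 141

I = πd⁴/64 = π×93.7⁴/64 = 3.784×10^6 mm⁴
A = 6.896×10^3 mm²;  r_min = √(I/A) = √(3.784×10^6/6.896×10^3) = 23.42 mm
L_e = K·L = 0.5 × 6.59 m = 3.295 m = 3295.0 mm
λ = L_e / r_min = 3295.0 / 23.42 = 141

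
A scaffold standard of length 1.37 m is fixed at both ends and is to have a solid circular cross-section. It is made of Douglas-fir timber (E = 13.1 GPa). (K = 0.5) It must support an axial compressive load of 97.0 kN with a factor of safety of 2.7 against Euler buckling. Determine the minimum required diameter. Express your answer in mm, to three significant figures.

Required P_cr = n·P = 2.7 × 97.0 = 261.9 kN
L_e = K·L = 0.5 × 1.37 = 0.6850 m
Required I = P_cr·L_e²/(π²E) = 2.619×10^5 × 0.6850² / (π² × 1.31×10^10) = 9.505×10^-7 m⁴
I_req = 9.505×10^5 mm⁴
Solid circle: I = πd⁴/64  ⇒  d = (64I/π)^(1/4) = (64×9.505×10^5/π)^(1/4) = 66.3 mm

d ≈ 66.3 mm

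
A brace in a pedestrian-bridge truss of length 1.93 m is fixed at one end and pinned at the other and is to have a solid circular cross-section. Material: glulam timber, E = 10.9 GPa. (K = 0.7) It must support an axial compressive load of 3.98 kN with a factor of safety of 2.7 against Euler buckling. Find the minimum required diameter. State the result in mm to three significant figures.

Required P_cr = n·P = 2.7 × 3.98 = 10.75 kN
L_e = K·L = 0.7 × 1.93 = 1.351 m
Required I = P_cr·L_e²/(π²E) = 1.075×10^4 × 1.351² / (π² × 1.09×10^10) = 1.823×10^-7 m⁴
I_req = 1.823×10^5 mm⁴
Solid circle: I = πd⁴/64  ⇒  d = (64I/π)^(1/4) = (64×1.823×10^5/π)^(1/4) = 43.9 mm

d ≈ 43.9 mm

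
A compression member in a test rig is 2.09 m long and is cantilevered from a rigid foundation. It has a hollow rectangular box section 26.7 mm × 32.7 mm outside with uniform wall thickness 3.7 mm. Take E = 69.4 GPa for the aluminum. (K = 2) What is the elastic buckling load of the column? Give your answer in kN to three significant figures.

Inner dimensions: h_i = 32.7 − 2×3.7 = 25.30 mm, b_i = 26.7 − 2×3.7 = 19.30 mm
Weak-axis I_min = (h_o·b_o³ − h_i·b_i³)/12 with b_o = 26.7, b_i = 19.30 mm (shorter outer/inner sides).
I_min = (32.7×26.7³ − 25.30×19.30³)/12 = 3.671×10^4 mm⁴
I = 3.671×10^4 mm⁴ = 3.671×10^-8 m⁴
Effective length L_e = K·L = 2 × 2.09 = 4.180 m
P_cr = π²EI / L_e² = π² × 69.4×10⁹ × 3.671×10^-8 / 4.180² = 1.439×10^3 N

P_cr ≈ 1.44 kN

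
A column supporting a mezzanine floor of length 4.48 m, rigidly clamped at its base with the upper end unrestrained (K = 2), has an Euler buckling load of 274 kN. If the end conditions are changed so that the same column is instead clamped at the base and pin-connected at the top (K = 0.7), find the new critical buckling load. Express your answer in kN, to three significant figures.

P_cr ≈ 2240 kN

P_cr ∝ 1/K², so P_cr,new = P_cr,old × (K_old/K_new)² = 274 × (2/0.7)²
= 274 × 8.163 = 2240 kN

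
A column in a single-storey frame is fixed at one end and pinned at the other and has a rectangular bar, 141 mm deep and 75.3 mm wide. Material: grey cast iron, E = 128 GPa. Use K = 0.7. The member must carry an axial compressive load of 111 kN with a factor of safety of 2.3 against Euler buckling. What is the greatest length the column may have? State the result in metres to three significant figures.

L_max ≈ 7.12 m

Buckling occurs about the weak axis: I_min = h·b³/12 with b = 75.3 mm (the shorter side).
I_min = 141×75.3³/12 = 5.017×10^6 mm⁴
I = 5.017×10^-6 m⁴
Required critical load P_cr = n·P = 2.3 × 111 = 255.3 kN = 2.553×10^5 N
From P_cr = π²EI/(K·L)²:  L = (1/K)·√(π²EI/P_cr) = (1/0.7)·√(π²×1.28×10^11×5.017×10^-6/2.553×10^5)
L = 7.12 m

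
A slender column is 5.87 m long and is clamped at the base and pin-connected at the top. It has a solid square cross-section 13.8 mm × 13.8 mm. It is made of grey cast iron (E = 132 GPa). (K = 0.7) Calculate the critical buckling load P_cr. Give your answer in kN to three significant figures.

I = a⁴/12 = 13.8⁴/12 = 3.022×10^3 mm⁴
I = 3.022×10^3 mm⁴ = 3.022×10^-9 m⁴
Effective length L_e = K·L = 0.7 × 5.87 = 4.109 m
P_cr = π²EI / L_e² = π² × 132×10⁹ × 3.022×10^-9 / 4.109² = 233.2 N

P_cr ≈ 0.233 kN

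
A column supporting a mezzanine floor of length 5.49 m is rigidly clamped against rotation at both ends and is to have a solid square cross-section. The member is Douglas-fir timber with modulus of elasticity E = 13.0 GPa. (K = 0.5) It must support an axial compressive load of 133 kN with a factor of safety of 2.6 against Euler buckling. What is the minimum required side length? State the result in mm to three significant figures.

Required P_cr = n·P = 2.6 × 133 = 345.8 kN
L_e = K·L = 0.5 × 5.49 = 2.745 m
Required I = P_cr·L_e²/(π²E) = 3.458×10^5 × 2.745² / (π² × 1.30×10^10) = 2.031×10^-5 m⁴
I_req = 2.031×10^7 mm⁴
Solid square: I = a⁴/12  ⇒  a = (12I)^(1/4) = (12×2.031×10^7)^(1/4) = 125 mm

a ≈ 125 mm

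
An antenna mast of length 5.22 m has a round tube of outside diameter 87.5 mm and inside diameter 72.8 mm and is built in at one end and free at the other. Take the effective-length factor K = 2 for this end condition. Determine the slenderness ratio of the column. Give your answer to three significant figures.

d_o = 87.5 mm, d_i = 72.8 mm
I = π(d_o⁴ − d_i⁴)/64 = π(87.5⁴ − 72.80⁴)/64 = 1.499×10^6 mm⁴
A = 1.851×10^3 mm²;  r_min = √(I/A) = √(1.499×10^6/1.851×10^3) = 28.46 mm
L_e = K·L = 2 × 5.22 m = 10.44 m = 10440 mm
λ = L_e / r_min = 10440 / 28.46 = 367

λ ≈ 367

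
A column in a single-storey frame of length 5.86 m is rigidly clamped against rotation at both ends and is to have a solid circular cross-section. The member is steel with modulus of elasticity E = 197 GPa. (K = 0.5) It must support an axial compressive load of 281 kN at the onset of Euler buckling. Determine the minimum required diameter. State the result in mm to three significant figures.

L_e = K·L = 0.5 × 5.86 = 2.930 m
Required I = P_cr·L_e²/(π²E) = 2.810×10^5 × 2.930² / (π² × 1.97×10^11) = 1.241×10^-6 m⁴
I_req = 1.241×10^6 mm⁴
Solid circle: I = πd⁴/64  ⇒  d = (64I/π)^(1/4) = (64×1.241×10^6/π)^(1/4) = 70.9 mm

d ≈ 70.9 mm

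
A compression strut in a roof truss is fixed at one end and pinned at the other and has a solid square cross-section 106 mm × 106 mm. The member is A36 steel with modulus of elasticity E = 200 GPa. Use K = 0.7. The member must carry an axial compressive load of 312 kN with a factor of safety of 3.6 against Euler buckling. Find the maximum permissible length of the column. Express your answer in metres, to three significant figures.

L_max ≈ 6.14 m

I = a⁴/12 = 106⁴/12 = 1.052×10^7 mm⁴
I = 1.052×10^-5 m⁴
Required critical load P_cr = n·P = 3.6 × 312 = 1123 kN = 1.123×10^6 N
From P_cr = π²EI/(K·L)²:  L = (1/K)·√(π²EI/P_cr) = (1/0.7)·√(π²×2.00×10^11×1.052×10^-5/1.123×10^6)
L = 6.14 m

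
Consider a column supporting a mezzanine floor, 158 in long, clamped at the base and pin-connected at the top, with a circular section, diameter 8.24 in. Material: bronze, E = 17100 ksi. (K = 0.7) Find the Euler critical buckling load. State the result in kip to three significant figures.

P_cr ≈ 3120 kip

I = πd⁴/64 = π×8.24⁴/64 = 226.3 in⁴
Effective length L_e = K·L = 0.7 × 158 = 110.6 in
P_cr = π²EI / L_e² = π² × 17100×10³ × 226.3 / 110.6² = 3.122×10^6 lb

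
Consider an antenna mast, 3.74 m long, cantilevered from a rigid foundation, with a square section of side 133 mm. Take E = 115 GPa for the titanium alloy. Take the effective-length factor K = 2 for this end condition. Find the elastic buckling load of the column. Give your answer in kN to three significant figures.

I = a⁴/12 = 133⁴/12 = 2.608×10^7 mm⁴
I = 2.608×10^7 mm⁴ = 2.608×10^-5 m⁴
Effective length L_e = K·L = 2 × 3.74 = 7.480 m
P_cr = π²EI / L_e² = π² × 115×10⁹ × 2.608×10^-5 / 7.480² = 5.290×10^5 N

P_cr ≈ 529 kN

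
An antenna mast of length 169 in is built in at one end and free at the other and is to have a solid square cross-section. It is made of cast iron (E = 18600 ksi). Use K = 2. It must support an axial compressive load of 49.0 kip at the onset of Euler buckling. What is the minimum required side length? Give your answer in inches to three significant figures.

L_e = K·L = 2 × 169 = 338.0 in
Required I = P_cr·L_e²/(π²E) = 4.900×10^4 × 338.0² / (π² × 1.86×10^7) = 30.49 in⁴
Solid square: I = a⁴/12  ⇒  a = (12I)^(1/4) = (12×30.49)^(1/4) = 4.37 in

a ≈ 4.37 in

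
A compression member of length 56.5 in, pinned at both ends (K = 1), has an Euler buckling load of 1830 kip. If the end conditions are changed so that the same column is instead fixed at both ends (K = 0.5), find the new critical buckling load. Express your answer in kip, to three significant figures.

P_cr ≈ 7320 kip

P_cr ∝ 1/K², so P_cr,new = P_cr,old × (K_old/K_new)² = 1830 × (1/0.5)²
= 1830 × 4.000 = 7320 kip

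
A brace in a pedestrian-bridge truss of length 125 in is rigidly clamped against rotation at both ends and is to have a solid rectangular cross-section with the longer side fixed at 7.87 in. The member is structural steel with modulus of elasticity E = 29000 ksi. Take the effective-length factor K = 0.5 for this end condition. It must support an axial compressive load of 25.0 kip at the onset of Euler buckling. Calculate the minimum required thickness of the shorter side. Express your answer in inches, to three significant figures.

b ≈ 0.804 in

L_e = K·L = 0.5 × 125 = 62.50 in
Required I = P_cr·L_e²/(π²E) = 2.500×10^4 × 62.50² / (π² × 2.90×10^7) = 0.3412 in⁴
Rectangle, weak axis: I_min = h·b³/12 with h = 7.87 in fixed  ⇒  b = (12I/h)^(1/3) = 0.804 in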